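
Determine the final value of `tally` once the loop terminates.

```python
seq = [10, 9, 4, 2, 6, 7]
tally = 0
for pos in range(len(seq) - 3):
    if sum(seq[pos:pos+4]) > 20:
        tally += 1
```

Let's trace through this code step by step.

Initialize: seq = [10, 9, 4, 2, 6, 7]
Initialize: tally = 0
Entering loop: for pos in range(len(seq) - 3):
After iteration 1: pos = 0, tally = 1
After iteration 2: pos = 1, tally = 2
After iteration 3: pos = 2, tally = 2
Loop ends.

Final answer: 2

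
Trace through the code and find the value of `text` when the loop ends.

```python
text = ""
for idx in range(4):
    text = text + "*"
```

Let's trace through this code step by step.

Initialize: text = ''
Entering loop: for idx in range(4):
After iteration 1: idx = 0, text = '*'
After iteration 2: idx = 1, text = '**'
After iteration 3: idx = 2, text = '***'
After iteration 4: idx = 3, text = '****'
Loop ends.

Final answer: '****'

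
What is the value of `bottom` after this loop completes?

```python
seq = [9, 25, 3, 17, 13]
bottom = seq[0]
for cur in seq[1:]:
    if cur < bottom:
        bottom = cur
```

Let's trace through this code step by step.

Initialize: seq = [9, 25, 3, 17, 13]
Initialize: bottom = 9
Entering loop: for cur in seq[1:]:
After iteration 1: cur = 25, bottom = 9
After iteration 2: cur = 3, bottom = 3
After iteration 3: cur = 17, bottom = 3
After iteration 4: cur = 13, bottom = 3
Loop ends.

Final answer: 3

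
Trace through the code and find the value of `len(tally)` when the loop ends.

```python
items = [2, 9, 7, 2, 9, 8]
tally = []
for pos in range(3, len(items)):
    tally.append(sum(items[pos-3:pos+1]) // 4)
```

Let's trace through this code step by step.

Initialize: items = [2, 9, 7, 2, 9, 8]
Initialize: tally = []
Entering loop: for pos in range(3, len(items)):
After iteration 1: pos = 3, tally = [5]
After iteration 2: pos = 4, tally = [5, 6]
After iteration 3: pos = 5, tally = [5, 6, 6]
Loop ends.
len(tally) = 3

Final answer: 3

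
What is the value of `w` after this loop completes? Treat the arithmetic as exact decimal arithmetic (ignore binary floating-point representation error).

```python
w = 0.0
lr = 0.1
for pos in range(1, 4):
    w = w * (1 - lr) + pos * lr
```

Let's trace through this code step by step.

Initialize: w = 0.0
Initialize: lr = 0.1
Entering loop: for pos in range(1, 4):
After iteration 1: pos = 1, w = 0.1
After iteration 2: pos = 2, w = 0.29
After iteration 3: pos = 3, w = 0.561
Loop ends.

Final answer: 0.561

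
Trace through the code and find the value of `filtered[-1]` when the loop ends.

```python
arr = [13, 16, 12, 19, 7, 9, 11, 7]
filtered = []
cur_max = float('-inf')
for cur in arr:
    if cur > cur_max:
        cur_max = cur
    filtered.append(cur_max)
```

Let's trace through this code step by step.

Initialize: arr = [13, 16, 12, 19, 7, 9, 11, 7]
Initialize: filtered = []
Initialize: cur_max = -inf
Entering loop: for cur in arr:
After iteration 1: cur = 13, filtered = [13], cur_max = 13
After iteration 2: cur = 16, filtered = [13, 16], cur_max = 16
After iteration 3: cur = 12, filtered = [13, 16, 16], cur_max = 16
After iteration 4: cur = 19, filtered = [13, 16, 16, 19], cur_max = 19
After iteration 5: cur = 7, filtered = [13, 16, 16, 19, 19], cur_max = 19
After iteration 6: cur = 9, filtered = [13, 16, 16, 19, 19, 19], cur_max = 19
After iteration 7: cur = 11, filtered = [13, 16, 16, 19, 19, 19, 19], cur_max = 19
After iteration 8: cur = 7, filtered = [13, 16, 16, 19, 19, 19, 19, 19], cur_max = 19
Loop ends.
filtered[-1] = 19

Final answer: 19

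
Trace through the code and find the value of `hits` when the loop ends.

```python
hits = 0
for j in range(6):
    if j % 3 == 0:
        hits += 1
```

Let's trace through this code step by step.

Initialize: hits = 0
Entering loop: for j in range(6):
After iteration 1: j = 0, hits = 1
After iteration 2: j = 1, hits = 1
After iteration 3: j = 2, hits = 1
After iteration 4: j = 3, hits = 2
After iteration 5: j = 4, hits = 2
After iteration 6: j = 5, hits = 2
Loop ends.

Final answer: 2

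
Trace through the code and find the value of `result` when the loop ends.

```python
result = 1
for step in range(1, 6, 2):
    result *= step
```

Let's trace through this code step by step.

Initialize: result = 1
Entering loop: for step in range(1, 6, 2):
After iteration 1: step = 1, result = 1
After iteration 2: step = 3, result = 3
After iteration 3: step = 5, result = 15
Loop ends.

Final answer: 15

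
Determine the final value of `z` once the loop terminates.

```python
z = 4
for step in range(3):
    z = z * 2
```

Let's trace through this code step by step.

Initialize: z = 4
Entering loop: for step in range(3):
After iteration 1: step = 0, z = 8
After iteration 2: step = 1, z = 16
After iteration 3: step = 2, z = 32
Loop ends.

Final answer: 32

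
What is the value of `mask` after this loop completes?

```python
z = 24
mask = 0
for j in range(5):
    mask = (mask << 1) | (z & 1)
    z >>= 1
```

Let's trace through this code step by step.

Initialize: z = 24
Initialize: mask = 0
Entering loop: for j in range(5):
After iteration 1: j = 0, z = 12, mask = 0
After iteration 2: j = 1, z = 6, mask = 0
After iteration 3: j = 2, z = 3, mask = 0
After iteration 4: j = 3, z = 1, mask = 1
After iteration 5: j = 4, z = 0, mask = 3
Loop ends.

Final answer: 3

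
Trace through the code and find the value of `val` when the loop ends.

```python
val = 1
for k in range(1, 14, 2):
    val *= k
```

Let's trace through this code step by step.

Initialize: val = 1
Entering loop: for k in range(1, 14, 2):
After iteration 1: k = 1, val = 1
After iteration 2: k = 3, val = 3
After iteration 3: k = 5, val = 15
After iteration 4: k = 7, val = 105
After iteration 5: k = 9, val = 945
After iteration 6: k = 11, val = 10395
After iteration 7: k = 13, val = 135135
Loop ends.

Final answer: 135135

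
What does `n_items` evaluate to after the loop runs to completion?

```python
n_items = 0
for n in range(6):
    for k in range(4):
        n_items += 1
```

Let's trace through this code step by step.

Initialize: n_items = 0
Entering loop: for n in range(6):
After iteration 1: n = 0, n_items = 4
After iteration 2: n = 1, n_items = 8
After iteration 3: n = 2, n_items = 12
After iteration 4: n = 3, n_items = 16
After iteration 5: n = 4, n_items = 20
After iteration 6: n = 5, n_items = 24
Loop ends.

Final answer: 24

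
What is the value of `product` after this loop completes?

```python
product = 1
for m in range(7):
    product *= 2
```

Let's trace through this code step by step.

Initialize: product = 1
Entering loop: for m in range(7):
After iteration 1: m = 0, product = 2
After iteration 2: m = 1, product = 4
After iteration 3: m = 2, product = 8
After iteration 4: m = 3, product = 16
After iteration 5: m = 4, product = 32
After iteration 6: m = 5, product = 64
After iteration 7: m = 6, product = 128
Loop ends.

Final answer: 128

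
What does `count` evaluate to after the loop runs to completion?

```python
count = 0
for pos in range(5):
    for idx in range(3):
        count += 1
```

Let's trace through this code step by step.

Initialize: count = 0
Entering loop: for pos in range(5):
After iteration 1: pos = 0, count = 3
After iteration 2: pos = 1, count = 6
After iteration 3: pos = 2, count = 9
After iteration 4: pos = 3, count = 12
After iteration 5: pos = 4, count = 15
Loop ends.

Final answer: 15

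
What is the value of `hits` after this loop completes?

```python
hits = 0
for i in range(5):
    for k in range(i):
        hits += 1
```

Let's trace through this code step by step.

Initialize: hits = 0
Entering loop: for i in range(5):
After iteration 1: i = 0, hits = 0
After iteration 2: i = 1, hits = 1, k = 0
After iteration 3: i = 2, hits = 3, k = 1
After iteration 4: i = 3, hits = 6, k = 2
After iteration 5: i = 4, hits = 10, k = 3
Loop ends.

Final answer: 10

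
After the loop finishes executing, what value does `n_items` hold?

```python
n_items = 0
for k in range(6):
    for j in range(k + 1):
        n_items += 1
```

Let's trace through this code step by step.

Initialize: n_items = 0
Entering loop: for k in range(6):
After iteration 1: k = 0, n_items = 1, j = 0
After iteration 2: k = 1, n_items = 3, j = 1
After iteration 3: k = 2, n_items = 6, j = 2
After iteration 4: k = 3, n_items = 10, j = 3
After iteration 5: k = 4, n_items = 15, j = 4
After iteration 6: k = 5, n_items = 21, j = 5
Loop ends.

Final answer: 21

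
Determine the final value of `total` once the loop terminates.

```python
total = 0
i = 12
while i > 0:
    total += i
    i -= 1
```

Let's trace through this code step by step.

Initialize: total = 0
Initialize: i = 12
Entering loop: while i > 0:
After iteration 1: total = 12, i = 11
After iteration 2: total = 23, i = 10
After iteration 3: total = 33, i = 9
After iteration 4: total = 42, i = 8
After iteration 5: total = 50, i = 7
After iteration 6: total = 57, i = 6
After iteration 7: total = 63, i = 5
After iteration 8: total = 68, i = 4
After iteration 9: total = 72, i = 3
After iteration 10: total = 75, i = 2
After iteration 11: total = 77, i = 1
After iteration 12: total = 78, i = 0
Loop ends.

Final answer: 78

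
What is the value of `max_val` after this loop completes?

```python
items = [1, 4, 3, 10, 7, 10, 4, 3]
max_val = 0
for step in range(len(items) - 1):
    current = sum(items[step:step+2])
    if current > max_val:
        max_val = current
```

Let's trace through this code step by step.

Initialize: items = [1, 4, 3, 10, 7, 10, 4, 3]
Initialize: max_val = 0
Entering loop: for step in range(len(items) - 1):
After iteration 1: step = 0, max_val = 5, current = 5
After iteration 2: step = 1, max_val = 7, current = 7
After iteration 3: step = 2, max_val = 13, current = 13
After iteration 4: step = 3, max_val = 17, current = 17
After iteration 5: step = 4, max_val = 17, current = 17
After iteration 6: step = 5, max_val = 17, current = 14
After iteration 7: step = 6, max_val = 17, current = 7
Loop ends.

Final answer: 17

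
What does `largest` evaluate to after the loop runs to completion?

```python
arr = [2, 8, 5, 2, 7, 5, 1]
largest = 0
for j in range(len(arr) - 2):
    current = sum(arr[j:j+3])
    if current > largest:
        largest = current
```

Let's trace through this code step by step.

Initialize: arr = [2, 8, 5, 2, 7, 5, 1]
Initialize: largest = 0
Entering loop: for j in range(len(arr) - 2):
After iteration 1: j = 0, largest = 15, current = 15
After iteration 2: j = 1, largest = 15, current = 15
After iteration 3: j = 2, largest = 15, current = 14
After iteration 4: j = 3, largest = 15, current = 14
After iteration 5: j = 4, largest = 15, current = 13
Loop ends.

Final answer: 15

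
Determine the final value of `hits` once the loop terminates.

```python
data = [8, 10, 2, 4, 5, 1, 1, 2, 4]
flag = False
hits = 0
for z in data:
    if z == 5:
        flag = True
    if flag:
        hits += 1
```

Let's trace through this code step by step.

Initialize: data = [8, 10, 2, 4, 5, 1, 1, 2, 4]
Initialize: flag = False
Initialize: hits = 0
Entering loop: for z in data:
After iteration 1: z = 8, flag = False, hits = 0
After iteration 2: z = 10, flag = False, hits = 0
After iteration 3: z = 2, flag = False, hits = 0
After iteration 4: z = 4, flag = False, hits = 0
After iteration 5: z = 5, flag = True, hits = 1
After iteration 6: z = 1, flag = True, hits = 2
After iteration 7: z = 1, flag = True, hits = 3
After iteration 8: z = 2, flag = True, hits = 4
After iteration 9: z = 4, flag = True, hits = 5
Loop ends.

Final answer: 5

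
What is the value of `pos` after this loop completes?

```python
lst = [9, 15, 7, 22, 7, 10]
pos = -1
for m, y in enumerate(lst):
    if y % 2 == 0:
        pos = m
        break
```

Let's trace through this code step by step.

Initialize: lst = [9, 15, 7, 22, 7, 10]
Initialize: pos = -1
Entering loop: for m, y in enumerate(lst):
After iteration 1: m = 0, y = 9, pos = -1
After iteration 2: m = 1, y = 15, pos = -1
After iteration 3: m = 2, y = 7, pos = -1
After iteration 4: m = 3, y = 22, pos = 3
Loop ends.

Final answer: 3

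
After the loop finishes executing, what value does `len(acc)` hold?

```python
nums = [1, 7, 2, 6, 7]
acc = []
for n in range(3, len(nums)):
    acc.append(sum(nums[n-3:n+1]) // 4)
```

Let's trace through this code step by step.

Initialize: nums = [1, 7, 2, 6, 7]
Initialize: acc = []
Entering loop: for n in range(3, len(nums)):
After iteration 1: n = 3, acc = [4]
After iteration 2: n = 4, acc = [4, 5]
Loop ends.
len(acc) = 2

Final answer: 2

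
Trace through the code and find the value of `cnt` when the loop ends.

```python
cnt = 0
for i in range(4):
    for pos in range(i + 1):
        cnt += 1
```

Let's trace through this code step by step.

Initialize: cnt = 0
Entering loop: for i in range(4):
After iteration 1: i = 0, cnt = 1, pos = 0
After iteration 2: i = 1, cnt = 3, pos = 1
After iteration 3: i = 2, cnt = 6, pos = 2
After iteration 4: i = 3, cnt = 10, pos = 3
Loop ends.

Final answer: 10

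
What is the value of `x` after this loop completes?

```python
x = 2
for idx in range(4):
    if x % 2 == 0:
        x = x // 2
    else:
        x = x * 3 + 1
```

Let's trace through this code step by step.

Initialize: x = 2
Entering loop: for idx in range(4):
After iteration 1: idx = 0, x = 1
After iteration 2: idx = 1, x = 4
After iteration 3: idx = 2, x = 2
After iteration 4: idx = 3, x = 1
Loop ends.

Final answer: 1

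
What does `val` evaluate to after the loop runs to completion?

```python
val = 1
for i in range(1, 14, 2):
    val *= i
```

Let's trace through this code step by step.

Initialize: val = 1
Entering loop: for i in range(1, 14, 2):
After iteration 1: i = 1, val = 1
After iteration 2: i = 3, val = 3
After iteration 3: i = 5, val = 15
After iteration 4: i = 7, val = 105
After iteration 5: i = 9, val = 945
After iteration 6: i = 11, val = 10395
After iteration 7: i = 13, val = 135135
Loop ends.

Final answer: 135135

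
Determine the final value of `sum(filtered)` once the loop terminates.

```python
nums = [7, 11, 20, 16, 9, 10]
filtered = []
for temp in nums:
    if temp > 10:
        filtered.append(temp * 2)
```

Let's trace through this code step by step.

Initialize: nums = [7, 11, 20, 16, 9, 10]
Initialize: filtered = []
Entering loop: for temp in nums:
After iteration 1: temp = 7, filtered = []
After iteration 2: temp = 11, filtered = [22]
After iteration 3: temp = 20, filtered = [22, 40]
After iteration 4: temp = 16, filtered = [22, 40, 32]
After iteration 5: temp = 9, filtered = [22, 40, 32]
After iteration 6: temp = 10, filtered = [22, 40, 32]
Loop ends.
sum(filtered) = 94

Final answer: 94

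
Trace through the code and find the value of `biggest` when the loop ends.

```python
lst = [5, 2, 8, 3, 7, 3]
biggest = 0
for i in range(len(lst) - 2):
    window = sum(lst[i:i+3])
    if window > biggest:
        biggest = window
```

Let's trace through this code step by step.

Initialize: lst = [5, 2, 8, 3, 7, 3]
Initialize: biggest = 0
Entering loop: for i in range(len(lst) - 2):
After iteration 1: i = 0, biggest = 15, window = 15
After iteration 2: i = 1, biggest = 15, window = 13
After iteration 3: i = 2, biggest = 18, window = 18
After iteration 4: i = 3, biggest = 18, window = 13
Loop ends.

Final answer: 18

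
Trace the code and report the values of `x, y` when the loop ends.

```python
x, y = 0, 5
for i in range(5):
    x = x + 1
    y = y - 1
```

Let's trace through this code step by step.

Initialize: x = 0
Initialize: y = 5
Entering loop: for i in range(5):
After iteration 1: i = 0, x = 1, y = 4
After iteration 2: i = 1, x = 2, y = 3
After iteration 3: i = 2, x = 3, y = 2
After iteration 4: i = 3, x = 4, y = 1
After iteration 5: i = 4, x = 5, y = 0
Loop ends.

Final answer: 5, 0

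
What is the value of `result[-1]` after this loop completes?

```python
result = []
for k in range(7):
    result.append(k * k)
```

Let's trace through this code step by step.

Initialize: result = []
Entering loop: for k in range(7):
After iteration 1: k = 0, result = [0]
After iteration 2: k = 1, result = [0, 1]
After iteration 3: k = 2, result = [0, 1, 4]
After iteration 4: k = 3, result = [0, 1, 4, 9]
After iteration 5: k = 4, result = [0, 1, 4, 9, 16]
After iteration 6: k = 5, result = [0, 1, 4, 9, 16, 25]
After iteration 7: k = 6, result = [0, 1, 4, 9, 16, 25, 36]
Loop ends.
result[-1] = 36

Final answer: 36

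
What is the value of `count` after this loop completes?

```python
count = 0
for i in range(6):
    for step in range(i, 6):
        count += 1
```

Let's trace through this code step by step.

Initialize: count = 0
Entering loop: for i in range(6):
After iteration 1: i = 0, count = 6
After iteration 2: i = 1, count = 11
After iteration 3: i = 2, count = 15
After iteration 4: i = 3, count = 18
After iteration 5: i = 4, count = 20
After iteration 6: i = 5, count = 21
Loop ends.

Final answer: 21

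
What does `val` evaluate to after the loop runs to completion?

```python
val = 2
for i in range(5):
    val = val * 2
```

Let's trace through this code step by step.

Initialize: val = 2
Entering loop: for i in range(5):
After iteration 1: i = 0, val = 4
After iteration 2: i = 1, val = 8
After iteration 3: i = 2, val = 16
After iteration 4: i = 3, val = 32
After iteration 5: i = 4, val = 64
Loop ends.

Final answer: 64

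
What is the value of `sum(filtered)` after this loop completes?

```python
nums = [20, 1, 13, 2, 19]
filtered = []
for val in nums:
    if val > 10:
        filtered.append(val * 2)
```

Let's trace through this code step by step.

Initialize: nums = [20, 1, 13, 2, 19]
Initialize: filtered = []
Entering loop: for val in nums:
After iteration 1: val = 20, filtered = [40]
After iteration 2: val = 1, filtered = [40]
After iteration 3: val = 13, filtered = [40, 26]
After iteration 4: val = 2, filtered = [40, 26]
After iteration 5: val = 19, filtered = [40, 26, 38]
Loop ends.
sum(filtered) = 104

Final answer: 104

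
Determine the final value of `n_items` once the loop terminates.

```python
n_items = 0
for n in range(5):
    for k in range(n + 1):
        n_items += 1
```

Let's trace through this code step by step.

Initialize: n_items = 0
Entering loop: for n in range(5):
After iteration 1: n = 0, n_items = 1, k = 0
After iteration 2: n = 1, n_items = 3, k = 1
After iteration 3: n = 2, n_items = 6, k = 2
After iteration 4: n = 3, n_items = 10, k = 3
After iteration 5: n = 4, n_items = 15, k = 4
Loop ends.

Final answer: 15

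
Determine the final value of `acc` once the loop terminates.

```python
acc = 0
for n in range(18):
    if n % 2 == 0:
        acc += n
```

Let's trace through this code step by step.

Initialize: acc = 0
Entering loop: for n in range(18):
After iteration 1: n = 0, acc = 0
After iteration 2: n = 1, acc = 0
After iteration 3: n = 2, acc = 2
After iteration 4: n = 3, acc = 2
After iteration 5: n = 4, acc = 6
After iteration 6: n = 5, acc = 6
After iteration 7: n = 6, acc = 12
After iteration 8: n = 7, acc = 12
After iteration 9: n = 8, acc = 20
After iteration 10: n = 9, acc = 20
After iteration 11: n = 10, acc = 30
After iteration 12: n = 11, acc = 30
After iteration 13: n = 12, acc = 42
After iteration 14: n = 13, acc = 42
After iteration 15: n = 14, acc = 56
After iteration 16: n = 15, acc = 56
After iteration 17: n = 16, acc = 72
After iteration 18: n = 17, acc = 72
Loop ends.

Final answer: 72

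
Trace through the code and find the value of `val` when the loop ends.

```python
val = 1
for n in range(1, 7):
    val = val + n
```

Let's trace through this code step by step.

Initialize: val = 1
Entering loop: for n in range(1, 7):
After iteration 1: n = 1, val = 2
After iteration 2: n = 2, val = 4
After iteration 3: n = 3, val = 7
After iteration 4: n = 4, val = 11
After iteration 5: n = 5, val = 16
After iteration 6: n = 6, val = 22
Loop ends.

Final answer: 22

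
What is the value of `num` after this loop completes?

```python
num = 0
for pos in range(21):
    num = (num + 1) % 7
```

Let's trace through this code step by step.

Initialize: num = 0
Entering loop: for pos in range(21):
After iteration 1: pos = 0, num = 1
After iteration 2: pos = 1, num = 2
After iteration 3: pos = 2, num = 3
After iteration 4: pos = 3, num = 4
After iteration 5: pos = 4, num = 5
After iteration 6: pos = 5, num = 6
After iteration 7: pos = 6, num = 0
After iteration 8: pos = 7, num = 1
After iteration 9: pos = 8, num = 2
After iteration 10: pos = 9, num = 3
After iteration 11: pos = 10, num = 4
After iteration 12: pos = 11, num = 5
After iteration 13: pos = 12, num = 6
After iteration 14: pos = 13, num = 0
After iteration 15: pos = 14, num = 1
After iteration 16: pos = 15, num = 2
After iteration 17: pos = 16, num = 3
After iteration 18: pos = 17, num = 4
After iteration 19: pos = 18, num = 5
After iteration 20: pos = 19, num = 6
After iteration 21: pos = 20, num = 0
Loop ends.

Final answer: 0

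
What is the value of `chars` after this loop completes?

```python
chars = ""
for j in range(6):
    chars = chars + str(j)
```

Let's trace through this code step by step.

Initialize: chars = ''
Entering loop: for j in range(6):
After iteration 1: j = 0, chars = '0'
After iteration 2: j = 1, chars = '01'
After iteration 3: j = 2, chars = '012'
After iteration 4: j = 3, chars = '0123'
After iteration 5: j = 4, chars = '01234'
After iteration 6: j = 5, chars = '012345'
Loop ends.

Final answer: '012345'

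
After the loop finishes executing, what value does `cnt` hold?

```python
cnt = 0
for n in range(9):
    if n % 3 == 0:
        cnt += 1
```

Let's trace through this code step by step.

Initialize: cnt = 0
Entering loop: for n in range(9):
After iteration 1: n = 0, cnt = 1
After iteration 2: n = 1, cnt = 1
After iteration 3: n = 2, cnt = 1
After iteration 4: n = 3, cnt = 2
After iteration 5: n = 4, cnt = 2
After iteration 6: n = 5, cnt = 2
After iteration 7: n = 6, cnt = 3
After iteration 8: n = 7, cnt = 3
After iteration 9: n = 8, cnt = 3
Loop ends.

Final answer: 3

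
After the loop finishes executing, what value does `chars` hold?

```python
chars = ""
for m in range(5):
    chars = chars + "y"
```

Let's trace through this code step by step.

Initialize: chars = ''
Entering loop: for m in range(5):
After iteration 1: m = 0, chars = 'y'
After iteration 2: m = 1, chars = 'yy'
After iteration 3: m = 2, chars = 'yyy'
After iteration 4: m = 3, chars = 'yyyy'
After iteration 5: m = 4, chars = 'yyyyy'
Loop ends.

Final answer: 'yyyyy'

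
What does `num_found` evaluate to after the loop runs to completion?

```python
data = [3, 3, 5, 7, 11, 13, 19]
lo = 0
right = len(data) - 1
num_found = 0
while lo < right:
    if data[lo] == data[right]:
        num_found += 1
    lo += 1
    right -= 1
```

Let's trace through this code step by step.

Initialize: data = [3, 3, 5, 7, 11, 13, 19]
Initialize: lo = 0
Initialize: right = 6
Initialize: num_found = 0
Entering loop: while lo < right:
After iteration 1: lo = 1, right = 5, num_found = 0
After iteration 2: lo = 2, right = 4, num_found = 0
After iteration 3: lo = 3, right = 3, num_found = 0
Loop ends.

Final answer: 0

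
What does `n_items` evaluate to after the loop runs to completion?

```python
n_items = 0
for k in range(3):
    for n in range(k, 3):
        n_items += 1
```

Let's trace through this code step by step.

Initialize: n_items = 0
Entering loop: for k in range(3):
After iteration 1: k = 0, n_items = 3
After iteration 2: k = 1, n_items = 5
After iteration 3: k = 2, n_items = 6
Loop ends.

Final answer: 6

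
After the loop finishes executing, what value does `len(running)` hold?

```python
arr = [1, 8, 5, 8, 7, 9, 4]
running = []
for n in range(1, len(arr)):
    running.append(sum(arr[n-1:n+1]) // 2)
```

Let's trace through this code step by step.

Initialize: arr = [1, 8, 5, 8, 7, 9, 4]
Initialize: running = []
Entering loop: for n in range(1, len(arr)):
After iteration 1: n = 1, running = [4]
After iteration 2: n = 2, running = [4, 6]
After iteration 3: n = 3, running = [4, 6, 6]
After iteration 4: n = 4, running = [4, 6, 6, 7]
After iteration 5: n = 5, running = [4, 6, 6, 7, 8]
After iteration 6: n = 6, running = [4, 6, 6, 7, 8, 6]
Loop ends.
len(running) = 6

Final answer: 6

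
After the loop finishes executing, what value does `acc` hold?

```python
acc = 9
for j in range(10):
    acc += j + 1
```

Let's trace through this code step by step.

Initialize: acc = 9
Entering loop: for j in range(10):
After iteration 1: j = 0, acc = 10
After iteration 2: j = 1, acc = 12
After iteration 3: j = 2, acc = 15
After iteration 4: j = 3, acc = 19
After iteration 5: j = 4, acc = 24
After iteration 6: j = 5, acc = 30
After iteration 7: j = 6, acc = 37
After iteration 8: j = 7, acc = 45
After iteration 9: j = 8, acc = 54
After iteration 10: j = 9, acc = 64
Loop ends.

Final answer: 64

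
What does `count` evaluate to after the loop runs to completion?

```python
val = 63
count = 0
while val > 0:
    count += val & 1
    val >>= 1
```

Let's trace through this code step by step.

Initialize: val = 63
Initialize: count = 0
Entering loop: while val > 0:
After iteration 1: val = 31, count = 1
After iteration 2: val = 15, count = 2
After iteration 3: val = 7, count = 3
After iteration 4: val = 3, count = 4
After iteration 5: val = 1, count = 5
After iteration 6: val = 0, count = 6
Loop ends.

Final answer: 6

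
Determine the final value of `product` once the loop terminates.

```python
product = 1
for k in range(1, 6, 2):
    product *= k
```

Let's trace through this code step by step.

Initialize: product = 1
Entering loop: for k in range(1, 6, 2):
After iteration 1: k = 1, product = 1
After iteration 2: k = 3, product = 3
After iteration 3: k = 5, product = 15
Loop ends.

Final answer: 15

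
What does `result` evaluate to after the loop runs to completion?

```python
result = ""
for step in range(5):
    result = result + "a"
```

Let's trace through this code step by step.

Initialize: result = ''
Entering loop: for step in range(5):
After iteration 1: step = 0, result = 'a'
After iteration 2: step = 1, result = 'aa'
After iteration 3: step = 2, result = 'aaa'
After iteration 4: step = 3, result = 'aaaa'
After iteration 5: step = 4, result = 'aaaaa'
Loop ends.

Final answer: 'aaaaa'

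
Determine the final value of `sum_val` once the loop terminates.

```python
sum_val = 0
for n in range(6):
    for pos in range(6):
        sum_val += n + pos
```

Let's trace through this code step by step.

Initialize: sum_val = 0
Entering loop: for n in range(6):
After iteration 1: n = 0, sum_val = 15
After iteration 2: n = 1, sum_val = 36
After iteration 3: n = 2, sum_val = 63
After iteration 4: n = 3, sum_val = 96
After iteration 5: n = 4, sum_val = 135
After iteration 6: n = 5, sum_val = 180
Loop ends.

Final answer: 180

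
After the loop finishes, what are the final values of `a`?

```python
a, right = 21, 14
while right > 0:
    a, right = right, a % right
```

Let's trace through this code step by step.

Initialize: a = 21
Initialize: right = 14
Entering loop: while right > 0:
After iteration 1: a = 14, right = 7
After iteration 2: a = 7, right = 0
Loop ends.

Final answer: 7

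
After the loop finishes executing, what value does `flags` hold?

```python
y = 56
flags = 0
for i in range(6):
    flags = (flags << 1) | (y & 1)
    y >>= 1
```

Let's trace through this code step by step.

Initialize: y = 56
Initialize: flags = 0
Entering loop: for i in range(6):
After iteration 1: i = 0, y = 28, flags = 0
After iteration 2: i = 1, y = 14, flags = 0
After iteration 3: i = 2, y = 7, flags = 0
After iteration 4: i = 3, y = 3, flags = 1
After iteration 5: i = 4, y = 1, flags = 3
After iteration 6: i = 5, y = 0, flags = 7
Loop ends.

Final answer: 7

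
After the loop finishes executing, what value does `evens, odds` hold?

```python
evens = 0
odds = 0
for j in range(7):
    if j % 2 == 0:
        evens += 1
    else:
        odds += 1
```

Let's trace through this code step by step.

Initialize: evens = 0
Initialize: odds = 0
Entering loop: for j in range(7):
After iteration 1: j = 0, evens = 1, odds = 0
After iteration 2: j = 1, evens = 1, odds = 1
After iteration 3: j = 2, evens = 2, odds = 1
After iteration 4: j = 3, evens = 2, odds = 2
After iteration 5: j = 4, evens = 3, odds = 2
After iteration 6: j = 5, evens = 3, odds = 3
After iteration 7: j = 6, evens = 4, odds = 3
Loop ends.

Final answer: 4, 3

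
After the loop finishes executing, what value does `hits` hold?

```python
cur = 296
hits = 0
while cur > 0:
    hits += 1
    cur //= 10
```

Let's trace through this code step by step.

Initialize: cur = 296
Initialize: hits = 0
Entering loop: while cur > 0:
After iteration 1: cur = 29, hits = 1
After iteration 2: cur = 2, hits = 2
After iteration 3: cur = 0, hits = 3
Loop ends.

Final answer: 3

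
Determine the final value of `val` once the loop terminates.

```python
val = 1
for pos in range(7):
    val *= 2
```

Let's trace through this code step by step.

Initialize: val = 1
Entering loop: for pos in range(7):
After iteration 1: pos = 0, val = 2
After iteration 2: pos = 1, val = 4
After iteration 3: pos = 2, val = 8
After iteration 4: pos = 3, val = 16
After iteration 5: pos = 4, val = 32
After iteration 6: pos = 5, val = 64
After iteration 7: pos = 6, val = 128
Loop ends.

Final answer: 128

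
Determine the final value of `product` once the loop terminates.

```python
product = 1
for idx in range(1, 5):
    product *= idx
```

Let's trace through this code step by step.

Initialize: product = 1
Entering loop: for idx in range(1, 5):
After iteration 1: idx = 1, product = 1
After iteration 2: idx = 2, product = 2
After iteration 3: idx = 3, product = 6
After iteration 4: idx = 4, product = 24
Loop ends.

Final answer: 24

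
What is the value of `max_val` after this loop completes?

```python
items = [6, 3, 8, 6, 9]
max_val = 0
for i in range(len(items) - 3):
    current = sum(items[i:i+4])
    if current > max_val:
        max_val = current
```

Let's trace through this code step by step.

Initialize: items = [6, 3, 8, 6, 9]
Initialize: max_val = 0
Entering loop: for i in range(len(items) - 3):
After iteration 1: i = 0, max_val = 23, current = 23
After iteration 2: i = 1, max_val = 26, current = 26
Loop ends.

Final answer: 26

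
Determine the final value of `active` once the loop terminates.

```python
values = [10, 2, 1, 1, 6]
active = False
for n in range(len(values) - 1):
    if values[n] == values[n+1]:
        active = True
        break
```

Let's trace through this code step by step.

Initialize: values = [10, 2, 1, 1, 6]
Initialize: active = False
Entering loop: for n in range(len(values) - 1):
After iteration 1: n = 0, active = False
After iteration 2: n = 1, active = False
After iteration 3: n = 2, active = True
Loop ends.

Final answer: True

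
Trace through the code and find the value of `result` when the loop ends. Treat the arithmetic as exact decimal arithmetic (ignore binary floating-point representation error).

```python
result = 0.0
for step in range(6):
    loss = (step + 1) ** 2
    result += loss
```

Let's trace through this code step by step.

Initialize: result = 0.0
Entering loop: for step in range(6):
After iteration 1: step = 0, result = 1.0, loss = 1
After iteration 2: step = 1, result = 5.0, loss = 4
After iteration 3: step = 2, result = 14.0, loss = 9
After iteration 4: step = 3, result = 30.0, loss = 16
After iteration 5: step = 4, result = 55.0, loss = 25
After iteration 6: step = 5, result = 91.0, loss = 36
Loop ends.

Final answer: 91.0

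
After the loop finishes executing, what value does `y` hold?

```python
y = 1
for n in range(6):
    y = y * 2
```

Let's trace through this code step by step.

Initialize: y = 1
Entering loop: for n in range(6):
After iteration 1: n = 0, y = 2
After iteration 2: n = 1, y = 4
After iteration 3: n = 2, y = 8
After iteration 4: n = 3, y = 16
After iteration 5: n = 4, y = 32
After iteration 6: n = 5, y = 64
Loop ends.

Final answer: 64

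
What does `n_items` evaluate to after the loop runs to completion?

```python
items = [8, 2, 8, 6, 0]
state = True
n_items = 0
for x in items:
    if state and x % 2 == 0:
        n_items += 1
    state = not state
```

Let's trace through this code step by step.

Initialize: items = [8, 2, 8, 6, 0]
Initialize: state = True
Initialize: n_items = 0
Entering loop: for x in items:
After iteration 1: x = 8, state = False, n_items = 1
After iteration 2: x = 2, state = True, n_items = 1
After iteration 3: x = 8, state = False, n_items = 2
After iteration 4: x = 6, state = True, n_items = 2
After iteration 5: x = 0, state = False, n_items = 3
Loop ends.

Final answer: 3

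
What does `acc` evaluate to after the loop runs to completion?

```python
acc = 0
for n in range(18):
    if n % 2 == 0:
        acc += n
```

Let's trace through this code step by step.

Initialize: acc = 0
Entering loop: for n in range(18):
After iteration 1: n = 0, acc = 0
After iteration 2: n = 1, acc = 0
After iteration 3: n = 2, acc = 2
After iteration 4: n = 3, acc = 2
After iteration 5: n = 4, acc = 6
After iteration 6: n = 5, acc = 6
After iteration 7: n = 6, acc = 12
After iteration 8: n = 7, acc = 12
After iteration 9: n = 8, acc = 20
After iteration 10: n = 9, acc = 20
After iteration 11: n = 10, acc = 30
After iteration 12: n = 11, acc = 30
After iteration 13: n = 12, acc = 42
After iteration 14: n = 13, acc = 42
After iteration 15: n = 14, acc = 56
After iteration 16: n = 15, acc = 56
After iteration 17: n = 16, acc = 72
After iteration 18: n = 17, acc = 72
Loop ends.

Final answer: 72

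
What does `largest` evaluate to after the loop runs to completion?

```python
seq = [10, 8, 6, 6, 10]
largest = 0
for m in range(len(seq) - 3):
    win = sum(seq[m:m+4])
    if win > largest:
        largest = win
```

Let's trace through this code step by step.

Initialize: seq = [10, 8, 6, 6, 10]
Initialize: largest = 0
Entering loop: for m in range(len(seq) - 3):
After iteration 1: m = 0, largest = 30
After iteration 2: m = 1, largest = 30
Loop ends.

Final answer: 30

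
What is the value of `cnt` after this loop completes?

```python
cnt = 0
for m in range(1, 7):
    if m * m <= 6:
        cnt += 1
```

Let's trace through this code step by step.

Initialize: cnt = 0
Entering loop: for m in range(1, 7):
After iteration 1: m = 1, cnt = 1
After iteration 2: m = 2, cnt = 2
After iteration 3: m = 3, cnt = 2
After iteration 4: m = 4, cnt = 2
After iteration 5: m = 5, cnt = 2
After iteration 6: m = 6, cnt = 2
Loop ends.

Final answer: 2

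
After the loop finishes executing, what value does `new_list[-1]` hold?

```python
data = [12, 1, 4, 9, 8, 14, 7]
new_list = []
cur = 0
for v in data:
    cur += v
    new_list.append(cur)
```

Let's trace through this code step by step.

Initialize: data = [12, 1, 4, 9, 8, 14, 7]
Initialize: new_list = []
Initialize: cur = 0
Entering loop: for v in data:
After iteration 1: v = 12, new_list = [12], cur = 12
After iteration 2: v = 1, new_list = [12, 13], cur = 13
After iteration 3: v = 4, new_list = [12, 13, 17], cur = 17
After iteration 4: v = 9, new_list = [12, 13, 17, 26], cur = 26
After iteration 5: v = 8, new_list = [12, 13, 17, 26, 34], cur = 34
After iteration 6: v = 14, new_list = [12, 13, 17, 26, 34, 48], cur = 48
After iteration 7: v = 7, new_list = [12, 13, 17, 26, 34, 48, 55], cur = 55
Loop ends.
new_list[-1] = 55

Final answer: 55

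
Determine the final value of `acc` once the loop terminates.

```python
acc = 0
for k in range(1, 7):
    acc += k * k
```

Let's trace through this code step by step.

Initialize: acc = 0
Entering loop: for k in range(1, 7):
After iteration 1: k = 1, acc = 1
After iteration 2: k = 2, acc = 5
After iteration 3: k = 3, acc = 14
After iteration 4: k = 4, acc = 30
After iteration 5: k = 5, acc = 55
After iteration 6: k = 6, acc = 91
Loop ends.

Final answer: 91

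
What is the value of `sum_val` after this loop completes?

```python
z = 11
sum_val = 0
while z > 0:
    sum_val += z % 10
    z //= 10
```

Let's trace through this code step by step.

Initialize: z = 11
Initialize: sum_val = 0
Entering loop: while z > 0:
After iteration 1: z = 1, sum_val = 1
After iteration 2: z = 0, sum_val = 2
Loop ends.

Final answer: 2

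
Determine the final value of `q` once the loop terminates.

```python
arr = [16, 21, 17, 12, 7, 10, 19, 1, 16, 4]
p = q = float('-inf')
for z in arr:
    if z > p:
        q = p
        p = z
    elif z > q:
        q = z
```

Let's trace through this code step by step.

Initialize: arr = [16, 21, 17, 12, 7, 10, 19, 1, 16, 4]
Initialize: p = -inf
Initialize: q = -inf
Entering loop: for z in arr:
After iteration 1: z = 16, p = 16, q = -inf
After iteration 2: z = 21, p = 21, q = 16
After iteration 3: z = 17, p = 21, q = 17
After iteration 4: z = 12, p = 21, q = 17
After iteration 5: z = 7, p = 21, q = 17
After iteration 6: z = 10, p = 21, q = 17
After iteration 7: z = 19, p = 21, q = 19
After iteration 8: z = 1, p = 21, q = 19
After iteration 9: z = 16, p = 21, q = 19
After iteration 10: z = 4, p = 21, q = 19
Loop ends.

Final answer: 19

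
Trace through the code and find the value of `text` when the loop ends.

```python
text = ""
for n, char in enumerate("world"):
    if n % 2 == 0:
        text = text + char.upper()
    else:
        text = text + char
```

Let's trace through this code step by step.

Initialize: text = ''
Entering loop: for n, char in enumerate("world"):
After iteration 1: n = 0, char = 'w', text = 'W'
After iteration 2: n = 1, char = 'o', text = 'Wo'
After iteration 3: n = 2, char = 'r', text = 'WoR'
After iteration 4: n = 3, char = 'l', text = 'WoRl'
After iteration 5: n = 4, char = 'd', text = 'WoRlD'
Loop ends.

Final answer: 'WoRlD'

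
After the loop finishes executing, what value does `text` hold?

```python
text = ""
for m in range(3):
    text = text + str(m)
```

Let's trace through this code step by step.

Initialize: text = ''
Entering loop: for m in range(3):
After iteration 1: m = 0, text = '0'
After iteration 2: m = 1, text = '01'
After iteration 3: m = 2, text = '012'
Loop ends.

Final answer: '012'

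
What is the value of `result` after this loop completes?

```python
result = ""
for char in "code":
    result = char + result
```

Let's trace through this code step by step.

Initialize: result = ''
Entering loop: for char in "code":
After iteration 1: char = 'c', result = 'c'
After iteration 2: char = 'o', result = 'oc'
After iteration 3: char = 'd', result = 'doc'
After iteration 4: char = 'e', result = 'edoc'
Loop ends.

Final answer: 'edoc'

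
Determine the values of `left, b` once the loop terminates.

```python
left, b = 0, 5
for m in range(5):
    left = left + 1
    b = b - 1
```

Let's trace through this code step by step.

Initialize: left = 0
Initialize: b = 5
Entering loop: for m in range(5):
After iteration 1: m = 0, left = 1, b = 4
After iteration 2: m = 1, left = 2, b = 3
After iteration 3: m = 2, left = 3, b = 2
After iteration 4: m = 3, left = 4, b = 1
After iteration 5: m = 4, left = 5, b = 0
Loop ends.

Final answer: 5, 0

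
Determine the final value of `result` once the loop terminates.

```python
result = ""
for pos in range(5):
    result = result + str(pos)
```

Let's trace through this code step by step.

Initialize: result = ''
Entering loop: for pos in range(5):
After iteration 1: pos = 0, result = '0'
After iteration 2: pos = 1, result = '01'
After iteration 3: pos = 2, result = '012'
After iteration 4: pos = 3, result = '0123'
After iteration 5: pos = 4, result = '01234'
Loop ends.

Final answer: '01234'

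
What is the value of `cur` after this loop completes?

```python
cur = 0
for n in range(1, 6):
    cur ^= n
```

Let's trace through this code step by step.

Initialize: cur = 0
Entering loop: for n in range(1, 6):
After iteration 1: n = 1, cur = 1
After iteration 2: n = 2, cur = 3
After iteration 3: n = 3, cur = 0
After iteration 4: n = 4, cur = 4
After iteration 5: n = 5, cur = 1
Loop ends.

Final answer: 1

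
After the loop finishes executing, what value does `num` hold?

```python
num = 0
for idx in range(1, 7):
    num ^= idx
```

Let's trace through this code step by step.

Initialize: num = 0
Entering loop: for idx in range(1, 7):
After iteration 1: idx = 1, num = 1
After iteration 2: idx = 2, num = 3
After iteration 3: idx = 3, num = 0
After iteration 4: idx = 4, num = 4
After iteration 5: idx = 5, num = 1
After iteration 6: idx = 6, num = 7
Loop ends.

Final answer: 7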